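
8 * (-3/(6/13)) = -52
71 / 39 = 1.82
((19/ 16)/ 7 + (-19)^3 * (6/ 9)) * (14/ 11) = -139669/ 24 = -5819.54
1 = 1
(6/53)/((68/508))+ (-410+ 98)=-280350/901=-311.15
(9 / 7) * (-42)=-54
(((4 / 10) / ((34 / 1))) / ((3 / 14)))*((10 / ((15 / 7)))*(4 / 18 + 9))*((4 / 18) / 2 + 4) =601916 / 61965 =9.71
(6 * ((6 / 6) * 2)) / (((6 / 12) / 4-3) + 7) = 32 / 11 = 2.91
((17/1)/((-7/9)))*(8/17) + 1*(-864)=-6120/7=-874.29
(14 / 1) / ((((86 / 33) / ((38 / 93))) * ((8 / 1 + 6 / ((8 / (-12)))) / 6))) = -17556 / 1333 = -13.17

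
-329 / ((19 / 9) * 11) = -2961 / 209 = -14.17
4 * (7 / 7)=4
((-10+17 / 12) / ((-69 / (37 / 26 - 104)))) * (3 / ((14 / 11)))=-143891 / 4784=-30.08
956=956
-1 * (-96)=96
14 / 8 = 7 / 4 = 1.75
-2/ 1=-2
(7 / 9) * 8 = 56 / 9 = 6.22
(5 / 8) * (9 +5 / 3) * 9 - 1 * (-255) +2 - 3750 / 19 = 2273 / 19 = 119.63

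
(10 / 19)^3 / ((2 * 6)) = 0.01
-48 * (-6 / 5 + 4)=-672 / 5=-134.40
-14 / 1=-14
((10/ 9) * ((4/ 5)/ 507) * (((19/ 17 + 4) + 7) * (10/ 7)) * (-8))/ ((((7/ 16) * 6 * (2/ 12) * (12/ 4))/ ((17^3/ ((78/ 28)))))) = -1219256320/ 3737097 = -326.26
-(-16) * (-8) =-128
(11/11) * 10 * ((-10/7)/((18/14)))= -100/9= -11.11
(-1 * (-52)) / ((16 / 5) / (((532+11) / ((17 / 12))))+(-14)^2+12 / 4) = 423540 / 1620923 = 0.26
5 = 5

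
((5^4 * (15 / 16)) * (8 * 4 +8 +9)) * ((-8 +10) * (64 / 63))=175000 / 3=58333.33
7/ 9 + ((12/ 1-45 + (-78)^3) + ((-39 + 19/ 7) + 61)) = -29897249/ 63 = -474559.51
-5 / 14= -0.36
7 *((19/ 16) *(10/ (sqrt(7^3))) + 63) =95 *sqrt(7)/ 56 + 441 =445.49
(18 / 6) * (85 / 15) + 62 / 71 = 1269 / 71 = 17.87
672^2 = 451584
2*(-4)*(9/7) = -72/7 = -10.29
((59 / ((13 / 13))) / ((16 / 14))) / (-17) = -413 / 136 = -3.04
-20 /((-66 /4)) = 40 /33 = 1.21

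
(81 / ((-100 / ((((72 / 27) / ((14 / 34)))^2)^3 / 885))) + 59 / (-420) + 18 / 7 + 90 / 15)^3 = -169799174954519581010160098760788692831 / 822852628293737227510099125000000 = -206354.30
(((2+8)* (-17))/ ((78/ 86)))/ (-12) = 3655/ 234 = 15.62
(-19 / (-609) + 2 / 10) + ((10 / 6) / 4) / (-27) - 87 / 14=-1972673 / 328860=-6.00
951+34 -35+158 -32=1076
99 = 99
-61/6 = -10.17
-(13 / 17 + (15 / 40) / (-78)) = -2687 / 3536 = -0.76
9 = 9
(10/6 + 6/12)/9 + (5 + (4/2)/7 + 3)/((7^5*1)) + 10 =65063029/6353046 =10.24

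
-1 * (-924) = 924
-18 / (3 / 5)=-30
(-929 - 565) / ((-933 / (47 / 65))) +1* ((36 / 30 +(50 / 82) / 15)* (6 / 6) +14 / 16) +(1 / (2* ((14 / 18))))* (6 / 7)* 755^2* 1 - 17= 306131156172979 / 974686440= 314081.68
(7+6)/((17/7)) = 91/17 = 5.35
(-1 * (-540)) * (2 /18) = 60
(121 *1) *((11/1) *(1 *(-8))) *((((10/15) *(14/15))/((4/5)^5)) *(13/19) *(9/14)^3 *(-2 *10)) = 4379821875/59584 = 73506.68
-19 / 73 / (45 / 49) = -931 / 3285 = -0.28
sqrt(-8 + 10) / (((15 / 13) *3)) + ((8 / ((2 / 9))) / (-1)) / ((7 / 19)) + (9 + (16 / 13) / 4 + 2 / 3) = -87.33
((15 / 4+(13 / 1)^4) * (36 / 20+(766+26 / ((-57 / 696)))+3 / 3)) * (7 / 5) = 8573195547 / 475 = 18048832.73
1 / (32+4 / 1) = 1 / 36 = 0.03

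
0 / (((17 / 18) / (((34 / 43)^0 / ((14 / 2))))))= 0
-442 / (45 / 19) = -8398 / 45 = -186.62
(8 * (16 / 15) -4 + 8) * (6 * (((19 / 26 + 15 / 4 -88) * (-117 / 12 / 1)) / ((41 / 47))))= 28781061 / 410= 70197.71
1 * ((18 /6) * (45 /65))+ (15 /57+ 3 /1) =1319 /247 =5.34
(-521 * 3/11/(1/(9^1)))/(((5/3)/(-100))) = 844020/11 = 76729.09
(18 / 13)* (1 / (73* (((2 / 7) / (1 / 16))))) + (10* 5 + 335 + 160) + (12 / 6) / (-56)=57923605 / 106288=544.97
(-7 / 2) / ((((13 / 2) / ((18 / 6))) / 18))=-378 / 13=-29.08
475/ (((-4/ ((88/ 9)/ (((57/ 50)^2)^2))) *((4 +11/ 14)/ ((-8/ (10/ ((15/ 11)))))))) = 17500000000/ 111671379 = 156.71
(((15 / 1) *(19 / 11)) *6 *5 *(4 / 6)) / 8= 1425 / 22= 64.77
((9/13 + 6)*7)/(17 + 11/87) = 52983/19370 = 2.74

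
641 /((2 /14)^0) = 641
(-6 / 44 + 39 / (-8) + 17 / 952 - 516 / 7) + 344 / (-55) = -65421 / 770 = -84.96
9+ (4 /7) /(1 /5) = 83 /7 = 11.86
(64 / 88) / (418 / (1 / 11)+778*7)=2 / 27621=0.00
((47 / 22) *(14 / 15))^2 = 108241 / 27225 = 3.98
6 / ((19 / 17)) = 102 / 19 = 5.37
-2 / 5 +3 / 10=-0.10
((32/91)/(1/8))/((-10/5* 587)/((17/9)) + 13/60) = -261120/57670249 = -0.00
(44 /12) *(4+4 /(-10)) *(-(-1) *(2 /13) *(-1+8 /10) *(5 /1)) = -132 /65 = -2.03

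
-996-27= -1023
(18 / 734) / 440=9 / 161480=0.00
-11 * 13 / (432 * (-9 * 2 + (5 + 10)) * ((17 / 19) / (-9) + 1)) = 247 / 2016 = 0.12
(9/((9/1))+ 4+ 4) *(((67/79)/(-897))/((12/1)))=-67/94484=-0.00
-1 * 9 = -9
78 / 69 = 26 / 23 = 1.13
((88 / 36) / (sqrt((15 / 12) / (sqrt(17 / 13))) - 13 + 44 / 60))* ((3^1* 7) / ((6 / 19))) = 1463 / (9* (-184 / 15 + 13^(1 / 4)* 17^(3 / 4)* (34* sqrt(5)) / 1156)) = -14.49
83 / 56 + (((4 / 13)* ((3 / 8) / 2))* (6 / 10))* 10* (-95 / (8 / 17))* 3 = -303077 / 1456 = -208.16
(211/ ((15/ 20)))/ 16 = 211/ 12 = 17.58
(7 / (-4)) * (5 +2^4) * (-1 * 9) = 1323 / 4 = 330.75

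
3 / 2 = 1.50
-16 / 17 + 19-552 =-9077 / 17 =-533.94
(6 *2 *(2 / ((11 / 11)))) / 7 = 24 / 7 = 3.43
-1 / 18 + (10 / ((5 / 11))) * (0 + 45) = 17819 / 18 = 989.94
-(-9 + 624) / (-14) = 615 / 14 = 43.93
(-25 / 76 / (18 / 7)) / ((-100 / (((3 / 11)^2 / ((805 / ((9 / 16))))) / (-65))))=-9 / 8798732800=-0.00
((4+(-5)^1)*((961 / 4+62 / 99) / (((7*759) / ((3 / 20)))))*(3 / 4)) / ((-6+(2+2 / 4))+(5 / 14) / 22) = 95387 / 65152560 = 0.00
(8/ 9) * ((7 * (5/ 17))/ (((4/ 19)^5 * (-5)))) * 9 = -17332693/ 2176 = -7965.39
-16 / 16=-1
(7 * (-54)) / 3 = -126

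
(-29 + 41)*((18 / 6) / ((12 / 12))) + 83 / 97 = 3575 / 97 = 36.86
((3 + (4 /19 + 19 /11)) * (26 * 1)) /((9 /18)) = 53664 /209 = 256.77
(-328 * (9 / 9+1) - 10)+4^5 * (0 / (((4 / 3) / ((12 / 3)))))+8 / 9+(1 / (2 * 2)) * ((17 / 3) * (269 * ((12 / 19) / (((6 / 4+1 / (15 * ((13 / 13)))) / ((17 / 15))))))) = -3946160 / 8037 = -491.00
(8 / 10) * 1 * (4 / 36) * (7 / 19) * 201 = 1876 / 285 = 6.58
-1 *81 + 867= 786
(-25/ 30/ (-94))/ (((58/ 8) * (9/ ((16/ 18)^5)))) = 163840/ 2173062249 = 0.00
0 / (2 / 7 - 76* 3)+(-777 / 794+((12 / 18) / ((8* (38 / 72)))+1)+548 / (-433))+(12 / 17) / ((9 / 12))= -16113863 / 111048046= -0.15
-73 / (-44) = 73 / 44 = 1.66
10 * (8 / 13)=80 / 13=6.15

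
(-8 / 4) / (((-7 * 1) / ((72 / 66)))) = 24 / 77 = 0.31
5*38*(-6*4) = -4560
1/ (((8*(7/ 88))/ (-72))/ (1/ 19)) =-792/ 133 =-5.95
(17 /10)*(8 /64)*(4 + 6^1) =17 /8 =2.12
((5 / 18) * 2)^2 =25 / 81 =0.31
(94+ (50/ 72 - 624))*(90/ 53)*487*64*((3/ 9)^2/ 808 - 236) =318517669978700/ 48177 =6611405234.42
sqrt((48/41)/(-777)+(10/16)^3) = sqrt(28016808554)/339808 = 0.49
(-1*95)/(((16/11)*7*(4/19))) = -19855/448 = -44.32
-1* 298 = -298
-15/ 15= -1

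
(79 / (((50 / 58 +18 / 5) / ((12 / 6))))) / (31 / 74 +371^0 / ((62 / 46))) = 52555540 / 1722961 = 30.50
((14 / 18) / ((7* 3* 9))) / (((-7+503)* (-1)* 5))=-0.00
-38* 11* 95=-39710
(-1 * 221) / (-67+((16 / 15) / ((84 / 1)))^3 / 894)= 3087674123625 / 936082200343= 3.30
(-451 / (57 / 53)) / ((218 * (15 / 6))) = -23903 / 31065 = -0.77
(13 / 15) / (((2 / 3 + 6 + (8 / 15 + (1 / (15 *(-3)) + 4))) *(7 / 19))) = 741 / 3521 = 0.21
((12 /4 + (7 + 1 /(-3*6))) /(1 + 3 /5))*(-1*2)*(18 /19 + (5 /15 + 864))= -44142295 /4104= -10755.92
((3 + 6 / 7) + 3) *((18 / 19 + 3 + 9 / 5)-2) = 17088 / 665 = 25.70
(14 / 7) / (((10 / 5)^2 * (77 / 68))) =34 / 77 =0.44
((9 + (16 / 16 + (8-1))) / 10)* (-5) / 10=-17 / 20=-0.85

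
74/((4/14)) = 259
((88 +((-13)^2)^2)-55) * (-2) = -57188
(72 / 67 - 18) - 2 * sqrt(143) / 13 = -1134 / 67 - 2 * sqrt(143) / 13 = -18.77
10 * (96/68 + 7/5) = 478/17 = 28.12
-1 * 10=-10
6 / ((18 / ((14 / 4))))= 7 / 6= 1.17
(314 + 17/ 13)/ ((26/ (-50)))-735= -226690/ 169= -1341.36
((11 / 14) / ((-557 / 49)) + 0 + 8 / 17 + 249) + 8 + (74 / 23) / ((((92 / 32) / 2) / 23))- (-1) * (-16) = 127570795 / 435574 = 292.88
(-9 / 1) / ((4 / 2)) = -9 / 2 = -4.50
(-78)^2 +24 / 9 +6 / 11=200878 / 33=6087.21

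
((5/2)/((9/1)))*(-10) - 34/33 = -377/99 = -3.81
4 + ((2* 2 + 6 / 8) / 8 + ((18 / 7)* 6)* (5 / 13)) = 30657 / 2912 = 10.53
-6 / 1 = -6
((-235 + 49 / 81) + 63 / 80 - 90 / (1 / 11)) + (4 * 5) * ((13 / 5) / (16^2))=-31710643 / 25920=-1223.40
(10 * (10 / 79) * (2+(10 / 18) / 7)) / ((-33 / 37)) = -484700 / 164241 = -2.95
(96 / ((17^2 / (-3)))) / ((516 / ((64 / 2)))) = -0.06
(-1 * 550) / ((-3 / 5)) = 916.67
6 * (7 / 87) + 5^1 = 159 / 29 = 5.48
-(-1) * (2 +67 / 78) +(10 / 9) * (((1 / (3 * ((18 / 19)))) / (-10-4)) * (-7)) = 3.05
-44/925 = -0.05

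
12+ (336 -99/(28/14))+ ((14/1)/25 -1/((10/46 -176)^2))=244419453647/817292450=299.06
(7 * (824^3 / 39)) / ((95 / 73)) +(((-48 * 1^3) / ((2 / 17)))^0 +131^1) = 285892839524 / 3705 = 77164059.25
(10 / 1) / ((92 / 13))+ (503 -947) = -20359 / 46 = -442.59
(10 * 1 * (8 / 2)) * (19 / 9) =760 / 9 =84.44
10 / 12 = 5 / 6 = 0.83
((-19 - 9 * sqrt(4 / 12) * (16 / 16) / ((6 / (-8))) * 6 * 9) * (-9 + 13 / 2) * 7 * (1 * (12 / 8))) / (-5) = 1864.40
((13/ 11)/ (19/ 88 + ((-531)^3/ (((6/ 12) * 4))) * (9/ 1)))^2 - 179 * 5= -3146158031013835506463839/ 3515260369847860901089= -895.00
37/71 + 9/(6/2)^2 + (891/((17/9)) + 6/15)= 473.63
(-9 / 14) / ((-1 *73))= 9 / 1022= 0.01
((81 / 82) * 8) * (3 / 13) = 972 / 533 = 1.82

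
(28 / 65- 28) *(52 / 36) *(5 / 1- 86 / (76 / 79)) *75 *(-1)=-4789120 / 19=-252058.95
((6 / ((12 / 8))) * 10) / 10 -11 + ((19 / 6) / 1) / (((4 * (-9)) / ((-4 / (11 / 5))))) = -4063 / 594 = -6.84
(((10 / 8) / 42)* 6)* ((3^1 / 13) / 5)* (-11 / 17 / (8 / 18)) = -297 / 24752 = -0.01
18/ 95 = 0.19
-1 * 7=-7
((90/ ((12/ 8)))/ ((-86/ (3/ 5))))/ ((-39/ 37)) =222/ 559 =0.40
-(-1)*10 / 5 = 2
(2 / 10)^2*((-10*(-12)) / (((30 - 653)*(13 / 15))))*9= -648 / 8099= -0.08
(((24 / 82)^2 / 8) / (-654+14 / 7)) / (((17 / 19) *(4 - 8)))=0.00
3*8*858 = 20592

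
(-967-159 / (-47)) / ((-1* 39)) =45290 / 1833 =24.71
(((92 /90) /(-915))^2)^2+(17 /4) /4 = 48863362881703279921 /45989047418006250000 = 1.06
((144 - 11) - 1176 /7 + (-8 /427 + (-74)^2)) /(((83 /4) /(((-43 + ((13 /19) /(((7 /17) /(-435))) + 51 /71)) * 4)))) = -268567825655184 /334669363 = -802487.04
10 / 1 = 10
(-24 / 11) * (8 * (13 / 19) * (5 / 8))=-1560 / 209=-7.46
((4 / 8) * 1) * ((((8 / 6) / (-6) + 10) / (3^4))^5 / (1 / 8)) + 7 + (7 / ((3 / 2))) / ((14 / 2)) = 7.67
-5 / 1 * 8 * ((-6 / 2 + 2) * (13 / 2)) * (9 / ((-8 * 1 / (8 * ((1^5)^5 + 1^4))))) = -4680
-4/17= -0.24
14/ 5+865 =4339/ 5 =867.80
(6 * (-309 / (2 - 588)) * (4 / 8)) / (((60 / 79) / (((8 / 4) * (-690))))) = -1684359 / 586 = -2874.33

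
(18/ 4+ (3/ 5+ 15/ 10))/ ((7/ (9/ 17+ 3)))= 396/ 119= 3.33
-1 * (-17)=17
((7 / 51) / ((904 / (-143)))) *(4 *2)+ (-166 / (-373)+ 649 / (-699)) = -329124512 / 500856567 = -0.66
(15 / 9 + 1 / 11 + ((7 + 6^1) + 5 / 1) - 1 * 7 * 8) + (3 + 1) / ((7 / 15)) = -6392 / 231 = -27.67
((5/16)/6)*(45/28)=75/896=0.08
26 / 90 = 0.29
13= 13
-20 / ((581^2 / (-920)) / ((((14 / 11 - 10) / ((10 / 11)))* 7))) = -3.66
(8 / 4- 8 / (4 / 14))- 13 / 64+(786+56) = 52211 / 64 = 815.80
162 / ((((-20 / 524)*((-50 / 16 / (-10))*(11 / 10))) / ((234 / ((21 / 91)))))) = -688611456 / 55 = -12520208.29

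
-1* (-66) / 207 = 22 / 69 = 0.32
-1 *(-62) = 62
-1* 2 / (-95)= 2 / 95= 0.02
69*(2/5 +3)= 1173/5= 234.60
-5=-5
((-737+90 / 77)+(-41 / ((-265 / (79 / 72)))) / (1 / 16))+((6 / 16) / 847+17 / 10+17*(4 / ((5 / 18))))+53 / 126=-7857263717 / 16160760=-486.19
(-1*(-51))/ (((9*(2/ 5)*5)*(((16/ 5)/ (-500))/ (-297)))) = 1051875/ 8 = 131484.38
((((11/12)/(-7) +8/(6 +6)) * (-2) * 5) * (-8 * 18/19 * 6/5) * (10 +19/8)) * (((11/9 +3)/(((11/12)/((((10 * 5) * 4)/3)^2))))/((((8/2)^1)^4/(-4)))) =-192857.14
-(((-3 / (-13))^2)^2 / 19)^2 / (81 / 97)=-7857 / 294478790281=-0.00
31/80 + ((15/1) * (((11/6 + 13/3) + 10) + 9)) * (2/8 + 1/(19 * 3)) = 462317/4560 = 101.39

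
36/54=2/3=0.67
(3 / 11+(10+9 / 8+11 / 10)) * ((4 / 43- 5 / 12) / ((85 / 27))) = -1.28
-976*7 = -6832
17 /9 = 1.89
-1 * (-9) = 9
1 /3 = 0.33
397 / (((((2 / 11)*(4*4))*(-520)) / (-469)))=2048123 / 16640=123.08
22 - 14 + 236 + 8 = 252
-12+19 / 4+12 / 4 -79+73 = -41 / 4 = -10.25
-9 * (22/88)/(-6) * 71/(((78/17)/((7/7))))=1207/208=5.80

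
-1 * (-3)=3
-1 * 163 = -163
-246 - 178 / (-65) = -243.26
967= 967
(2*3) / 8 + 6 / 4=9 / 4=2.25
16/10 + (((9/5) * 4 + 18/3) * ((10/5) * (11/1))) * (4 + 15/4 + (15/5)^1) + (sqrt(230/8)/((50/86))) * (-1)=15617/5 - 43 * sqrt(115)/50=3114.18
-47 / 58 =-0.81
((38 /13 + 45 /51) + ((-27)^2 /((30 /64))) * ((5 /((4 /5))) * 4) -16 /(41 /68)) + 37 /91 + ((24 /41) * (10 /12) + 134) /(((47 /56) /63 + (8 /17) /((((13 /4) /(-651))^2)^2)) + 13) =38857.68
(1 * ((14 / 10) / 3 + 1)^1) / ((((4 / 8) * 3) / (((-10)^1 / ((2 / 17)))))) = -748 / 9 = -83.11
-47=-47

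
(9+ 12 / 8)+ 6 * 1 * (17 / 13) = 18.35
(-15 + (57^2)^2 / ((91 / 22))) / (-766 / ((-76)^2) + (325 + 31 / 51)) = 34204789008216 / 4362412145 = 7840.80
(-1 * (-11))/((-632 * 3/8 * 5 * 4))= -11/4740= -0.00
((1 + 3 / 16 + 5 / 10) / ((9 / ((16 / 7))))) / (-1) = -3 / 7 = -0.43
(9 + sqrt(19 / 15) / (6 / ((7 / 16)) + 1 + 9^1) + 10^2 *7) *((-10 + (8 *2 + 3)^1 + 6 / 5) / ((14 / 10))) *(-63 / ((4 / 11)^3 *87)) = -144382887 / 1856 -475167 *sqrt(285) / 1540480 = -77797.71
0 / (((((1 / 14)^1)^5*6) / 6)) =0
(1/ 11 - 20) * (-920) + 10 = 201590/ 11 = 18326.36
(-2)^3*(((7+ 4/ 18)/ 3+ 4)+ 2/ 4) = -1492/ 27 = -55.26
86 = 86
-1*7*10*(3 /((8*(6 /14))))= -245 /4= -61.25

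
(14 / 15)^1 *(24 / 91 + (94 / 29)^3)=30467392 / 951171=32.03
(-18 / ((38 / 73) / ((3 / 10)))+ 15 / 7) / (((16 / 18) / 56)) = -98523 / 190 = -518.54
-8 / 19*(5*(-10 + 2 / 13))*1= 5120 / 247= 20.73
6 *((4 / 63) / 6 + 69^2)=1799662 / 63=28566.06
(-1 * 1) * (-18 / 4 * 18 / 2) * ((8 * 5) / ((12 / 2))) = 270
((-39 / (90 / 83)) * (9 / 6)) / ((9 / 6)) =-1079 / 30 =-35.97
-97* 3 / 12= -24.25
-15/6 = -5/2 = -2.50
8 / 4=2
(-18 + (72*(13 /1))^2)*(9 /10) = 3942351 /5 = 788470.20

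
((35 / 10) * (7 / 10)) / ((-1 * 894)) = -49 / 17880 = -0.00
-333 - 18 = -351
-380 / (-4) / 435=19 / 87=0.22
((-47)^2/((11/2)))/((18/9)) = 2209/11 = 200.82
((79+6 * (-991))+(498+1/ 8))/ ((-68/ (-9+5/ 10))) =-42951/ 64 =-671.11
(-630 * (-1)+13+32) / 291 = 2.32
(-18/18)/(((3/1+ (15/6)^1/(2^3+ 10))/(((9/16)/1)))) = -0.18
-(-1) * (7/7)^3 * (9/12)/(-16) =-0.05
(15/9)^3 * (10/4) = 625/54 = 11.57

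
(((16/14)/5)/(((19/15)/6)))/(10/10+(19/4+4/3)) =1728/11305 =0.15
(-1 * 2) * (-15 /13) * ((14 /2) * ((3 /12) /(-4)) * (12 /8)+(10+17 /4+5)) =8925 /208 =42.91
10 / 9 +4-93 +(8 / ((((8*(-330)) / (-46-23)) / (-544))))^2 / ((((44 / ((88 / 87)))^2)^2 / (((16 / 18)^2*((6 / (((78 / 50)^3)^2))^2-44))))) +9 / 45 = -1695836634579170787611714121560834 / 19311685637935261320538833555225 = -87.81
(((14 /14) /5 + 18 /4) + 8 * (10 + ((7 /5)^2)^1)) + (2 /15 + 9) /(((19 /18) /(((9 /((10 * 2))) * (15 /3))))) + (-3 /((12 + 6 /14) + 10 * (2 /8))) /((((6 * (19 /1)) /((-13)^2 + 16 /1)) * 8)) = 95151241 /794200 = 119.81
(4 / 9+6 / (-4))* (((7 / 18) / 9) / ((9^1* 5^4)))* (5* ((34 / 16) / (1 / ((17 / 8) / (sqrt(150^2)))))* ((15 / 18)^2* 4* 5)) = -0.00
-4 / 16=-1 / 4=-0.25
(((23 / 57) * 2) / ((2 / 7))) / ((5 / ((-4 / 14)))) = -0.16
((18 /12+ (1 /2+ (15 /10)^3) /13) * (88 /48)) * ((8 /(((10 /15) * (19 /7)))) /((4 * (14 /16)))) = 2057 /494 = 4.16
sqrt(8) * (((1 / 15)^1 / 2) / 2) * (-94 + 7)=-29 * sqrt(2) / 10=-4.10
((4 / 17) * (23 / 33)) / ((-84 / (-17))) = 23 / 693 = 0.03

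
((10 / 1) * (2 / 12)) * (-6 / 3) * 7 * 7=-490 / 3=-163.33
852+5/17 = 14489/17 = 852.29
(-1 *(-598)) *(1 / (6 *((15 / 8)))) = 53.16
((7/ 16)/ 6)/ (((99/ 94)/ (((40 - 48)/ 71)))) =-329/ 42174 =-0.01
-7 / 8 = -0.88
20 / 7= 2.86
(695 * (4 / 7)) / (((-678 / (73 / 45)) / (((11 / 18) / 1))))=-111617 / 192213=-0.58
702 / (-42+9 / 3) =-18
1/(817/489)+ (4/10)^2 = 15493/20425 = 0.76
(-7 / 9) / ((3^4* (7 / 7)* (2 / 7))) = -49 / 1458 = -0.03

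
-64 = -64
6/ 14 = 3/ 7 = 0.43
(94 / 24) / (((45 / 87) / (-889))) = -1211707 / 180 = -6731.71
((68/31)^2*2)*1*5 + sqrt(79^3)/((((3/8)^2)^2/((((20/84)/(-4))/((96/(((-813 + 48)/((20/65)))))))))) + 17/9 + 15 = 54801.86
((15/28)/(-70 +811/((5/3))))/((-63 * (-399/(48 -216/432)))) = 125/51441768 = 0.00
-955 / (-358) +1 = 1313 / 358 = 3.67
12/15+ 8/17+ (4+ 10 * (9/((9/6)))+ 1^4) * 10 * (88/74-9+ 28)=41275746/3145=13124.24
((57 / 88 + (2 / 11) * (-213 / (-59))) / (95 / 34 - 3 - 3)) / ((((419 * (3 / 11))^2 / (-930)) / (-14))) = -457934015 / 1129032791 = -0.41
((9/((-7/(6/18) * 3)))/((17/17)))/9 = -1/63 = -0.02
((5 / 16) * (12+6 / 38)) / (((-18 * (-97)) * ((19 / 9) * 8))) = 1155 / 8964352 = 0.00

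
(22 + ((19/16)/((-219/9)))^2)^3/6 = 1775.24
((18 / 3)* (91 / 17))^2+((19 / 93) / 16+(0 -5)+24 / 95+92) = 45706734653 / 40853040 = 1118.81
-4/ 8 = -1/ 2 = -0.50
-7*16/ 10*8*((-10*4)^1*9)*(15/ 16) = 30240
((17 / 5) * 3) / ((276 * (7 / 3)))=51 / 3220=0.02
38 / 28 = 19 / 14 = 1.36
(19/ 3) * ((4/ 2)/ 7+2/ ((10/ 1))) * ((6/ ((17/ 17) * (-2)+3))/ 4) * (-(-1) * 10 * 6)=1938/ 7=276.86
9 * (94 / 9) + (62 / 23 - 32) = 1488 / 23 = 64.70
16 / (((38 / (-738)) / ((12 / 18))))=-3936 / 19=-207.16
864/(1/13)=11232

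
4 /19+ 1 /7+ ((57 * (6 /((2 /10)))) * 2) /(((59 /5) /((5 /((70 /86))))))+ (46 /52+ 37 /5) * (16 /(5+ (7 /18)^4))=486013944425297 /268942310455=1807.13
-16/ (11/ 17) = -272/ 11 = -24.73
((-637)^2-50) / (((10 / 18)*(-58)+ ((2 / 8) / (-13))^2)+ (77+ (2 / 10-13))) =49367887920 / 3891101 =12687.38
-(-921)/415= 921/415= 2.22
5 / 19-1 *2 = -33 / 19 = -1.74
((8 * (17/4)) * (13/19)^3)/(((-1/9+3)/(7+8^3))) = 13419783/6859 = 1956.52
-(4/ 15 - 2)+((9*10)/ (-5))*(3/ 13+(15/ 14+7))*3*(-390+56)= 204395336/ 1365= 149740.17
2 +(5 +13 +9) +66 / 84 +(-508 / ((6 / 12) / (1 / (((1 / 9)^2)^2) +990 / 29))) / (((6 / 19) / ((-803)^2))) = -5554910492929563 / 406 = -13682045549087.59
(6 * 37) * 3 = 666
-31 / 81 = -0.38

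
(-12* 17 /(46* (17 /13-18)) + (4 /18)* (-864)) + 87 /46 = -1895013 /9982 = -189.84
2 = 2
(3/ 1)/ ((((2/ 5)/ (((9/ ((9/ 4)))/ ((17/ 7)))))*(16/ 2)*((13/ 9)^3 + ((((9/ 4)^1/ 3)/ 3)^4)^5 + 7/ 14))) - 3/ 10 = 9538420444041171/ 68398262267617430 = 0.14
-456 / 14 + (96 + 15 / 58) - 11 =21391 / 406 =52.69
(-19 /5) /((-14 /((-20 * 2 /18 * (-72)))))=304 /7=43.43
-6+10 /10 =-5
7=7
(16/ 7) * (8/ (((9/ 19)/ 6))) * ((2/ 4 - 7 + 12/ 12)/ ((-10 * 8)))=1672/ 105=15.92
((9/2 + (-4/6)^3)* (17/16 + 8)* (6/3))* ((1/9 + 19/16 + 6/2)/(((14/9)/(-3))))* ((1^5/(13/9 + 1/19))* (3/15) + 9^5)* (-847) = 4140767675517583/131072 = 31591550258.77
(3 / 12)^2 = 1 / 16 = 0.06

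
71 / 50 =1.42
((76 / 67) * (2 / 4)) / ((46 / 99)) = 1881 / 1541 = 1.22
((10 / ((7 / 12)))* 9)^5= 1469328076800000 / 16807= 87423578080.56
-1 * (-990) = 990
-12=-12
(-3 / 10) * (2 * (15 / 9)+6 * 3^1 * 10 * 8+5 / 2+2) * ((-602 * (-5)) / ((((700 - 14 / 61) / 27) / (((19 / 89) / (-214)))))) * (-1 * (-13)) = 151959840669 / 232285016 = 654.20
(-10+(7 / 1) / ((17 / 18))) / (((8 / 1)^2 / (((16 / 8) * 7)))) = -77 / 136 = -0.57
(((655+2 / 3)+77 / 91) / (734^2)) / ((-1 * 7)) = -6401 / 36770097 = -0.00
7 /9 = 0.78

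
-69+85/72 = -4883/72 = -67.82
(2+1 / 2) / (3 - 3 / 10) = 0.93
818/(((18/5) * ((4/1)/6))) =340.83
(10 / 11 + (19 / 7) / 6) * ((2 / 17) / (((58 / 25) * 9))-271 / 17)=-1308061 / 60291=-21.70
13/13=1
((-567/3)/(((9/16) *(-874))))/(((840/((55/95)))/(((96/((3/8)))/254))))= 1408/5272405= 0.00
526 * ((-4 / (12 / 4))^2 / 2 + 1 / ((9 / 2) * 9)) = 38924 / 81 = 480.54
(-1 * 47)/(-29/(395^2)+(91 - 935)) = 7333175/131685129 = 0.06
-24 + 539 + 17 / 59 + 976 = 87986 / 59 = 1491.29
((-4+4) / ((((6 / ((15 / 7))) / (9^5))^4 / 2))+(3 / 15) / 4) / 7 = 1 / 140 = 0.01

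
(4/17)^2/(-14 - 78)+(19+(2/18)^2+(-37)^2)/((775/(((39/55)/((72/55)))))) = 9709075919/10014370200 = 0.97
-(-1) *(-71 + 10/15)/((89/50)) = -10550/267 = -39.51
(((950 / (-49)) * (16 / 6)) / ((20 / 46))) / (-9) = 17480 / 1323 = 13.21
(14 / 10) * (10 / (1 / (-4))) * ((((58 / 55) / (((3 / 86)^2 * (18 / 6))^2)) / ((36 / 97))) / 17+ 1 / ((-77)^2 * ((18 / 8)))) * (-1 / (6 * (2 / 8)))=663502084965056 / 1417077585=468218.60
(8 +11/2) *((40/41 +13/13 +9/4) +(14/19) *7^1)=789453/6232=126.68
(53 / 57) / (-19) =-53 / 1083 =-0.05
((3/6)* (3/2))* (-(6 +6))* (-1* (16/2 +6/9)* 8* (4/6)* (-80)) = -33280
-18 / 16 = -9 / 8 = -1.12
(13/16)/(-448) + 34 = 243699/7168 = 34.00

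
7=7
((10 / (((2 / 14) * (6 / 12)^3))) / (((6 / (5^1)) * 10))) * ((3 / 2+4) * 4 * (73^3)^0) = 3080 / 3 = 1026.67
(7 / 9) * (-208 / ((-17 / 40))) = 58240 / 153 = 380.65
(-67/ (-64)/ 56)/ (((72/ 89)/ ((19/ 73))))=113297/ 18837504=0.01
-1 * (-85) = 85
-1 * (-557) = 557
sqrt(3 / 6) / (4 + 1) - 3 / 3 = -1 + sqrt(2) / 10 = -0.86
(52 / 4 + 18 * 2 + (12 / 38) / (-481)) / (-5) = -89561 / 9139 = -9.80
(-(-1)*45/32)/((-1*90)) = -1/64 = -0.02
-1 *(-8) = 8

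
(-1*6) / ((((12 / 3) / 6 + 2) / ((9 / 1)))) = -81 / 4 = -20.25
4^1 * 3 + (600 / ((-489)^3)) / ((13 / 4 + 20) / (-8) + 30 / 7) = 144525644084 / 12043807407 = 12.00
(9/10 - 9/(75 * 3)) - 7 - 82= -4407/50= -88.14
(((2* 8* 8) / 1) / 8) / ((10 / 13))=104 / 5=20.80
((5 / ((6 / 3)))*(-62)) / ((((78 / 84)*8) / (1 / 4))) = -1085 / 208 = -5.22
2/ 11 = 0.18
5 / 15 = 1 / 3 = 0.33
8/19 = 0.42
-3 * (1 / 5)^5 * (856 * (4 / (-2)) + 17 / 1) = 1017 / 625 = 1.63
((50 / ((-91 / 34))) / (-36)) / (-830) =-85 / 135954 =-0.00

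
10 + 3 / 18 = 61 / 6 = 10.17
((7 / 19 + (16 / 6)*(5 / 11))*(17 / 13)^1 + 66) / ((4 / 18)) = 1664439 / 5434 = 306.30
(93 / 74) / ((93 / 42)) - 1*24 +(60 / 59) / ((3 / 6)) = -46713 / 2183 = -21.40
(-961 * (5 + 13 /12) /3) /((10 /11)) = -771683 /360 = -2143.56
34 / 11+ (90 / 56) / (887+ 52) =298141 / 96404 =3.09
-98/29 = -3.38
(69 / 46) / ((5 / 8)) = 12 / 5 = 2.40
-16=-16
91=91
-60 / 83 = -0.72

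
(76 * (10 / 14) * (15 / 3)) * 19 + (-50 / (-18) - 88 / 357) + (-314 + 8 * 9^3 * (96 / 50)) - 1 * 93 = 15950.11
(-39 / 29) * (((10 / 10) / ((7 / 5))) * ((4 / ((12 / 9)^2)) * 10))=-8775 / 406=-21.61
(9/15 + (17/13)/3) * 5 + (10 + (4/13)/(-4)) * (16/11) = 8414/429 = 19.61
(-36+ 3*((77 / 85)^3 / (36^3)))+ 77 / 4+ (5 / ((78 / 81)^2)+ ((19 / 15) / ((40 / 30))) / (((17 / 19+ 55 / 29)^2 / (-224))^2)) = 436825641401252861136504317 / 564462491718311431128000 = 773.88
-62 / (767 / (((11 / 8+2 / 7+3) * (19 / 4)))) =-1.79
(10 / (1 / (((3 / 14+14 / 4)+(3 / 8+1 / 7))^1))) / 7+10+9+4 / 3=15511 / 588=26.38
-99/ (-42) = 33/ 14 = 2.36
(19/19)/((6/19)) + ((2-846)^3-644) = -601212224.83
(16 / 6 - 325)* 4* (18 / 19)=-23208 / 19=-1221.47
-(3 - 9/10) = -21/10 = -2.10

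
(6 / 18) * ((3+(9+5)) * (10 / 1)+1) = 57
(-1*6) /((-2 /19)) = 57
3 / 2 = 1.50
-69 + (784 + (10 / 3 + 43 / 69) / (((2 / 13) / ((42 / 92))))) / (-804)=-119071003 / 1701264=-69.99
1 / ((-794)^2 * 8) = 1 / 5043488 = 0.00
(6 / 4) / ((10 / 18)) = 27 / 10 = 2.70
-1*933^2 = -870489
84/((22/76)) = 3192/11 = 290.18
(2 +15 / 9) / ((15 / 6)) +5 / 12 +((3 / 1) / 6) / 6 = 59 / 30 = 1.97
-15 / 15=-1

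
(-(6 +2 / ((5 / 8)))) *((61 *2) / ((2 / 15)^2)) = -63135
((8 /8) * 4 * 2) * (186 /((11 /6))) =8928 /11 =811.64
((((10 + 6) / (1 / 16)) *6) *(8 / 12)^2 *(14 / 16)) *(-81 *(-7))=338688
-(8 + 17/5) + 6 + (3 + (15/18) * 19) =403/30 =13.43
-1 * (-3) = 3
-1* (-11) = 11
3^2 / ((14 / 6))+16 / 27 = 841 / 189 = 4.45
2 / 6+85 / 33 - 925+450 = -5193 / 11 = -472.09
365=365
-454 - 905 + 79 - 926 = -2206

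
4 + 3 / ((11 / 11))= 7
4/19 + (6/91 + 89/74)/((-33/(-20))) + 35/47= 171066673/99222123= 1.72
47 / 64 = 0.73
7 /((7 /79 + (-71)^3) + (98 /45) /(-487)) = -12118995 /619645799972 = -0.00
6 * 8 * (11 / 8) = 66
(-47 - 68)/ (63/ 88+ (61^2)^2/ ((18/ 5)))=-91080/ 3046085587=-0.00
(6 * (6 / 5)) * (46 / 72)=23 / 5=4.60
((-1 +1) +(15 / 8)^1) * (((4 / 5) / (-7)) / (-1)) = 3 / 14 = 0.21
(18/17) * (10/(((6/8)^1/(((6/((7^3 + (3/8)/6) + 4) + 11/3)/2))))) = 26.00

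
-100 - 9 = -109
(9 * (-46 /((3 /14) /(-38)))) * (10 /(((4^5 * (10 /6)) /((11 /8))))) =302841 /512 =591.49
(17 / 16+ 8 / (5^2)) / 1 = 553 / 400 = 1.38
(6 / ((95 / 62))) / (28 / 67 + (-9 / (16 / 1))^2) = 6380544 / 1196525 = 5.33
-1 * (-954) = 954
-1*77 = -77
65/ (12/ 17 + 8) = 1105/ 148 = 7.47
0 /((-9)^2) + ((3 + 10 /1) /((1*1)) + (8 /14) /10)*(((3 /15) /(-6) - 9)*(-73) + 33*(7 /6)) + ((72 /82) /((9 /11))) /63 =588474059 /64575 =9113.03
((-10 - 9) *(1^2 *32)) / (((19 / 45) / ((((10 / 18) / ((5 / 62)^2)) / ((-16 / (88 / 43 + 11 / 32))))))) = 3160729 / 172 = 18376.33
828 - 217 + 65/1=676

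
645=645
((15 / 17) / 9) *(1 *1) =5 / 51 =0.10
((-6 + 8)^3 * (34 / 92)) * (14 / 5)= 952 / 115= 8.28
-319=-319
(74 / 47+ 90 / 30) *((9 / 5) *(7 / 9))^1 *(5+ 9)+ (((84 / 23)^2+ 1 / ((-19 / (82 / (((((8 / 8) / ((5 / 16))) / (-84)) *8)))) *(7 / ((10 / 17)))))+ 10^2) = 13118258317 / 64245992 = 204.19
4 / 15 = 0.27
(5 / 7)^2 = 25 / 49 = 0.51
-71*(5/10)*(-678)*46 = 1107174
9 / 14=0.64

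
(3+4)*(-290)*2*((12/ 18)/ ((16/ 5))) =-5075/ 6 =-845.83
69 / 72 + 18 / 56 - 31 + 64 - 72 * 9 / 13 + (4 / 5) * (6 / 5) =-797509 / 54600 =-14.61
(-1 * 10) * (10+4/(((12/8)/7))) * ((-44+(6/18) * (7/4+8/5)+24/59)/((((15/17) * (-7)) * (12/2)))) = -15702611/47790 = -328.58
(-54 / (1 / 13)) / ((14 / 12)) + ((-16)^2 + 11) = -2343 / 7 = -334.71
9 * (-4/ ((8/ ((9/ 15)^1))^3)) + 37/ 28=146299/ 112000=1.31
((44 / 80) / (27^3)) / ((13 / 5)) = 11 / 1023516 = 0.00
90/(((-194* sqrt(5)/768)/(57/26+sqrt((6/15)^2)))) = -413.05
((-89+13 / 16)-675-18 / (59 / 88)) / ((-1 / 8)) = 745793 / 118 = 6320.28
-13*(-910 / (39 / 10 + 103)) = 118300 / 1069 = 110.66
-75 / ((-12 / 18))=225 / 2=112.50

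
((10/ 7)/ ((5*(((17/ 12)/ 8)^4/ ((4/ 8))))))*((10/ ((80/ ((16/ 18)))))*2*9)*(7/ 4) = 42467328/ 83521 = 508.46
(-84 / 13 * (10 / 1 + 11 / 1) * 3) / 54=-98 / 13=-7.54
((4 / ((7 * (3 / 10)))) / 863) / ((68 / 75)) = 250 / 102697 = 0.00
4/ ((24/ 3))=1/ 2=0.50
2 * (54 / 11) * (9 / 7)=972 / 77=12.62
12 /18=2 /3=0.67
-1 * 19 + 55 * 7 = 366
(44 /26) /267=22 /3471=0.01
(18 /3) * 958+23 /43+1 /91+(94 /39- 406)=62744440 /11739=5344.96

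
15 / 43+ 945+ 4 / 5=203422 / 215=946.15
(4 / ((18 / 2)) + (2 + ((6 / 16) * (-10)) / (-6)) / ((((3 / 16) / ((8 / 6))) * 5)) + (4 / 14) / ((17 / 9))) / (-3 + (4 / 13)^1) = -301366 / 187425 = -1.61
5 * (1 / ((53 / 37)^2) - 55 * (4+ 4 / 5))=-3701035 / 2809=-1317.56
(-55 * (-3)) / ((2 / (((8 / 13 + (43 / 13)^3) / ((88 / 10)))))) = 6064425 / 17576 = 345.04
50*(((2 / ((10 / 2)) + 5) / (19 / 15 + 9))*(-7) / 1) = -2025 / 11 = -184.09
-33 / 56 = -0.59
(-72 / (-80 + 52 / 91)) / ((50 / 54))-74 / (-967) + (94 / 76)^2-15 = -60239981079 / 4852309300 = -12.41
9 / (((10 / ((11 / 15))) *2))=33 / 100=0.33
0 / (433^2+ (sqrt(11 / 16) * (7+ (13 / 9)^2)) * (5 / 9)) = 0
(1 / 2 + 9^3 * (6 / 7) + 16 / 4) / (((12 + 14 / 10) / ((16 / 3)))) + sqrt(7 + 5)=2 * sqrt(3) + 117480 / 469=253.95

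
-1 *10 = -10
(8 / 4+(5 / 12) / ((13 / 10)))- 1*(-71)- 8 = 5095 / 78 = 65.32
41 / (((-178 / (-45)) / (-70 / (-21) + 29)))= 59655 / 178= 335.14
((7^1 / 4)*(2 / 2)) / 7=1 / 4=0.25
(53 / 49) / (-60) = -53 / 2940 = -0.02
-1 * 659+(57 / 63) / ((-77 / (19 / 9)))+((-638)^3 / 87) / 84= -526740190 / 14553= -36194.61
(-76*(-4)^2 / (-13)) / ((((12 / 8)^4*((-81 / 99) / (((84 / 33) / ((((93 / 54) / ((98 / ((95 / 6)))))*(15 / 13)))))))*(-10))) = 17.90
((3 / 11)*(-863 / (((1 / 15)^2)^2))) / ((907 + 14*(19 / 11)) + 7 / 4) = -58252500 / 4561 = -12771.87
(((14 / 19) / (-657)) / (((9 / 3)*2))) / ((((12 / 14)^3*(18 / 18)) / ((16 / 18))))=-2401 / 9100107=-0.00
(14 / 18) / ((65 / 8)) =56 / 585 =0.10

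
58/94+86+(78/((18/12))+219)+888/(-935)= 15673744/43945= 356.67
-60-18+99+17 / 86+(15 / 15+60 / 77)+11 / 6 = 246440 / 9933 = 24.81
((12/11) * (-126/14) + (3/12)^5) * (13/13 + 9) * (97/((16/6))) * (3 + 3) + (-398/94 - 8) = -22699198655/1058816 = -21438.28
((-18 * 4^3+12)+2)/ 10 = -569/ 5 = -113.80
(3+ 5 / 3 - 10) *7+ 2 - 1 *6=-124 / 3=-41.33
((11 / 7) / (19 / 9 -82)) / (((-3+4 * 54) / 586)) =-19338 / 357343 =-0.05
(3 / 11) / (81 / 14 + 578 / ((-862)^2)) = 3900981 / 82767652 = 0.05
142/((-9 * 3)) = -142/27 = -5.26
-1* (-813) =813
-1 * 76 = -76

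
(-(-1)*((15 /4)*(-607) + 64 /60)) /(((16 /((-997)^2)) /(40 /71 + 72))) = -21846599178439 /2130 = -10256619332.60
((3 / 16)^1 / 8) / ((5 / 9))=27 / 640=0.04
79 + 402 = 481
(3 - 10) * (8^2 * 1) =-448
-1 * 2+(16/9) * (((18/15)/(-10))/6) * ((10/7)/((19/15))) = -2.04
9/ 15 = 3/ 5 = 0.60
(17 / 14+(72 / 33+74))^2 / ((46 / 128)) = 2273000976 / 136367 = 16668.26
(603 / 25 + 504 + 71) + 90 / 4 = 31081 / 50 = 621.62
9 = 9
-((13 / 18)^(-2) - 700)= 117976 / 169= 698.08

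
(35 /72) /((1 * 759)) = 0.00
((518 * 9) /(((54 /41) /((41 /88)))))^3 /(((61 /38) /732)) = 1568036015287953841 /766656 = 2045292824014.88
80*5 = 400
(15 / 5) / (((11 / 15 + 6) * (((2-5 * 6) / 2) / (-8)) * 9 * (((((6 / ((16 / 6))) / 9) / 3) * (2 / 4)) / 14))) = 960 / 101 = 9.50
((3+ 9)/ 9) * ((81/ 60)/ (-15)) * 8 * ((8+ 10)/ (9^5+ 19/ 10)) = -864/ 2952545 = -0.00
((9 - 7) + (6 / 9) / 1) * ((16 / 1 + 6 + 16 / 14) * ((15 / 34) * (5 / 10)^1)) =13.61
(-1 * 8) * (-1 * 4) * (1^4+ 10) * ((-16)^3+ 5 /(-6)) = -4326256 /3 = -1442085.33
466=466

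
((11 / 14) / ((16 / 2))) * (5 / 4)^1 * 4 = 55 / 112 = 0.49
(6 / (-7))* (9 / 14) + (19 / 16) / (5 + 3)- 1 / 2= -5661 / 6272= -0.90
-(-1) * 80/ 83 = 80/ 83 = 0.96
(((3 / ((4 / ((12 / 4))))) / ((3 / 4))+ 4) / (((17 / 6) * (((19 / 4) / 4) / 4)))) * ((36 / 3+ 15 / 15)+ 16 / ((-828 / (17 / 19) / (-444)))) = 24287872 / 141151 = 172.07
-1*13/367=-13/367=-0.04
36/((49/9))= 324/49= 6.61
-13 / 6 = -2.17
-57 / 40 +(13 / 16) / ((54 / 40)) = -889 / 1080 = -0.82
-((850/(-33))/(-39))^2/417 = -722500/690705873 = -0.00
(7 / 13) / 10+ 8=1047 / 130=8.05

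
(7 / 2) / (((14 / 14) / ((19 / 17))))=3.91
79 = 79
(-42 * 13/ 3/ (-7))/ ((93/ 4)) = 104/ 93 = 1.12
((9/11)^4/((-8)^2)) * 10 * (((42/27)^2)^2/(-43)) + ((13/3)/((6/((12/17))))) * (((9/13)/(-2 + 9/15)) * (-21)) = 113117255/21405142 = 5.28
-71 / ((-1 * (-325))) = -71 / 325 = -0.22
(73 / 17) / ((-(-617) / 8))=584 / 10489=0.06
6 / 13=0.46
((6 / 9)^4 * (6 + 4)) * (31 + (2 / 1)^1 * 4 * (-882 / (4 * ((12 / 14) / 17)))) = -5592800 / 81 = -69046.91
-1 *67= -67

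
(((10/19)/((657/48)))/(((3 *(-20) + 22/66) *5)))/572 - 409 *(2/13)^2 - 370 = -175237538602/461539507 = -379.68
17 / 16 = 1.06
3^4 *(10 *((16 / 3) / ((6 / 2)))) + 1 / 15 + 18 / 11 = 237881 / 165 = 1441.70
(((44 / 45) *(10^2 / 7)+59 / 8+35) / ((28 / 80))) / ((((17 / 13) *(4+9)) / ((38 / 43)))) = 2697715 / 322371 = 8.37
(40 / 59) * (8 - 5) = 120 / 59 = 2.03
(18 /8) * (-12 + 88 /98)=-1224 /49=-24.98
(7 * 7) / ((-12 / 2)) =-49 / 6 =-8.17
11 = 11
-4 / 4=-1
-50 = -50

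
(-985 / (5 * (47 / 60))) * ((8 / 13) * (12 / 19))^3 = -10457579520 / 708253481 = -14.77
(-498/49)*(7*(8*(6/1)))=-23904/7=-3414.86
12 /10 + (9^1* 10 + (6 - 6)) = 456 /5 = 91.20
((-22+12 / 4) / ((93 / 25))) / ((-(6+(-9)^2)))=475 / 8091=0.06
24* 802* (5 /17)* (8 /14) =384960 /119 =3234.96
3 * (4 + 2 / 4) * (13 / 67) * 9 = 3159 / 134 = 23.57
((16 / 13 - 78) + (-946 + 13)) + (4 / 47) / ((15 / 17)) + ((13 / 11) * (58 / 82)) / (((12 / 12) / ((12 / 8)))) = -8336427587 / 8266830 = -1008.42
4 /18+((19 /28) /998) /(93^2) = 0.22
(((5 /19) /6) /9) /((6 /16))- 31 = -47689 /1539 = -30.99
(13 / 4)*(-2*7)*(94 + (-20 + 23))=-8827 / 2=-4413.50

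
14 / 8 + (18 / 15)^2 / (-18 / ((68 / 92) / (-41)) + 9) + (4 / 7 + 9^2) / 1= 110994379 / 1332100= 83.32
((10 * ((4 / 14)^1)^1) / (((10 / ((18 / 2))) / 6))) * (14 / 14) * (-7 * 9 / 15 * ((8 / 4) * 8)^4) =-21233664 / 5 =-4246732.80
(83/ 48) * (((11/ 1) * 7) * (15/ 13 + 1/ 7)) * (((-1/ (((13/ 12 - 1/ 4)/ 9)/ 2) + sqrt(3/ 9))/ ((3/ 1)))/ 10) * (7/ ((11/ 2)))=-102837/ 650 + 34279 * sqrt(3)/ 14040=-153.98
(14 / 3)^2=196 / 9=21.78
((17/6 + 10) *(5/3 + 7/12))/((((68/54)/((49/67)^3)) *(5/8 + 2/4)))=81530757/10225942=7.97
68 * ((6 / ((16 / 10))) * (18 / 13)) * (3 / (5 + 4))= 1530 / 13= 117.69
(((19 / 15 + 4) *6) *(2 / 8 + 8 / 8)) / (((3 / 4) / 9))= 474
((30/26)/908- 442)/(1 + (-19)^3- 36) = 5217353/81376776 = 0.06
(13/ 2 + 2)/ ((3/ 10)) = 85/ 3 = 28.33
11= 11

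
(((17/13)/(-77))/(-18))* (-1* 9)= -17/2002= -0.01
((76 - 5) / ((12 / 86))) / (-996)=-3053 / 5976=-0.51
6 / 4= 3 / 2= 1.50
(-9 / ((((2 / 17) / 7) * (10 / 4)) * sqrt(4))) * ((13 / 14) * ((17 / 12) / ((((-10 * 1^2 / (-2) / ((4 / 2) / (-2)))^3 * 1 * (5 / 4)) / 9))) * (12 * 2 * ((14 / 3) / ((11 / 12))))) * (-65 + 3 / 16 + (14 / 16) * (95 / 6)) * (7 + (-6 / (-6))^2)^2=-3233677.61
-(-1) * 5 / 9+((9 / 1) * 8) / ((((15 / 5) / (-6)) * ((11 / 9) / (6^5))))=-90699209 / 99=-916153.63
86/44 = 43/22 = 1.95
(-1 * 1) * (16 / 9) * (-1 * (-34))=-544 / 9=-60.44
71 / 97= 0.73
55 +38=93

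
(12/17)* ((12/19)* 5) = 2.23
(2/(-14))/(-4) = 1/28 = 0.04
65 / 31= 2.10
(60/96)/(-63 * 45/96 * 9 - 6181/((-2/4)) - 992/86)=172/3325705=0.00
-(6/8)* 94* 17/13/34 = -141/52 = -2.71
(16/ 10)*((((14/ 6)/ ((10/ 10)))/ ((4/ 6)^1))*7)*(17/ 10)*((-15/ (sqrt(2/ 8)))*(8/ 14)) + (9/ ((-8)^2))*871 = -326373/ 320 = -1019.92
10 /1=10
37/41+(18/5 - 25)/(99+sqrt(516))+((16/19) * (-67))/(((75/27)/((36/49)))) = -8416551788/590696225+214 * sqrt(129)/46425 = -14.20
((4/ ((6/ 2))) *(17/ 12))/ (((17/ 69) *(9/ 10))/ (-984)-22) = -1282480/ 14937273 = -0.09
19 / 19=1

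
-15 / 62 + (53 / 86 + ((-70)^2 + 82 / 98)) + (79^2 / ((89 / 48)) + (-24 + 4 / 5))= 239619002352 / 29066065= 8243.94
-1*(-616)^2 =-379456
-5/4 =-1.25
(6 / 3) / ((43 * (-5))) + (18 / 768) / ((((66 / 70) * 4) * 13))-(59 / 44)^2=-312868617 / 173155840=-1.81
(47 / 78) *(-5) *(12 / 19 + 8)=-26.01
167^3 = 4657463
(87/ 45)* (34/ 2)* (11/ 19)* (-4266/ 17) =-453618/ 95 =-4774.93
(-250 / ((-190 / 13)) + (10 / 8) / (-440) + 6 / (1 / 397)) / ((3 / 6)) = 16045197 / 3344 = 4798.20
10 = 10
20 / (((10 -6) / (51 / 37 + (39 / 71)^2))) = 1566840 / 186517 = 8.40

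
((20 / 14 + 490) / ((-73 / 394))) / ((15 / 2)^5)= -0.11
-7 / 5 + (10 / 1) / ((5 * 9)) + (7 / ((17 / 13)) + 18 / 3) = 7784 / 765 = 10.18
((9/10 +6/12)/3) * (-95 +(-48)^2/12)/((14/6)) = 97/5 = 19.40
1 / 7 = 0.14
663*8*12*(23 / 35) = 1463904 / 35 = 41825.83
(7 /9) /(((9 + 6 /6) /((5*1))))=7 /18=0.39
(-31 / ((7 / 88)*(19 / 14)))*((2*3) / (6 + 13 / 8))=-261888 / 1159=-225.96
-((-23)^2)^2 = -279841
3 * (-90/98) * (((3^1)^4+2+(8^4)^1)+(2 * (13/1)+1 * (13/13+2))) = -568080/49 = -11593.47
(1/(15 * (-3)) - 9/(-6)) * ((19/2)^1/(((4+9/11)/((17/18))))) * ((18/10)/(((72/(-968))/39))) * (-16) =1486639154/35775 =41555.25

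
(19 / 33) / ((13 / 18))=114 / 143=0.80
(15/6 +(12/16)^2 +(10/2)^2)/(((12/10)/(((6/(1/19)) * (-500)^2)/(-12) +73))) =-5331711115/96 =-55538657.45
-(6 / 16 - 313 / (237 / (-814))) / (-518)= 291281 / 140304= 2.08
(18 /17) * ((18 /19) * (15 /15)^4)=324 /323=1.00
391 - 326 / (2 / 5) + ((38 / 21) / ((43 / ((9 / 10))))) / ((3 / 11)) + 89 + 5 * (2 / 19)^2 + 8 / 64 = -1454669703 / 4346440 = -334.68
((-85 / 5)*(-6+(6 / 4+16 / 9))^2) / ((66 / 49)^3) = -4802079233 / 93148704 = -51.55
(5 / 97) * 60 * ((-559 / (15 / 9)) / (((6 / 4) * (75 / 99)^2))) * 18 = -21689.11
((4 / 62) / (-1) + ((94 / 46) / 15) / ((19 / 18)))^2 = 19114384 / 4588030225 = 0.00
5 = 5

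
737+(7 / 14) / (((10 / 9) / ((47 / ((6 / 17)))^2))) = 697361 / 80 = 8717.01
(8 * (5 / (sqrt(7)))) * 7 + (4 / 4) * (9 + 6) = 15 + 40 * sqrt(7) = 120.83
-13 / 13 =-1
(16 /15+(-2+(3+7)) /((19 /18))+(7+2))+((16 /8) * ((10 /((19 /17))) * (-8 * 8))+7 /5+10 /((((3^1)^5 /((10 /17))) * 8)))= -883954513 /784890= -1126.21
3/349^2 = 3/121801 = 0.00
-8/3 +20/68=-121/51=-2.37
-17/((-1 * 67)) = 17/67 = 0.25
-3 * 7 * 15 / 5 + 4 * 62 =185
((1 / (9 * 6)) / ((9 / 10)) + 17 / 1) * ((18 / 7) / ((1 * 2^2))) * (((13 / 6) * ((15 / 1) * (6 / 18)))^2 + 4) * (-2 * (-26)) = 117456196 / 1701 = 69051.26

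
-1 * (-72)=72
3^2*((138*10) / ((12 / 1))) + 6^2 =1071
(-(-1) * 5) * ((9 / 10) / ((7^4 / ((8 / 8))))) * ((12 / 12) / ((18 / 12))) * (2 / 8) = 3 / 9604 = 0.00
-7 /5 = -1.40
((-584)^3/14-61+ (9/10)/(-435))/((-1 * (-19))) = -144403729571/192850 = -748787.81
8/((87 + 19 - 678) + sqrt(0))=-2/143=-0.01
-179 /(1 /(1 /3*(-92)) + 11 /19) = -312892 /955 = -327.64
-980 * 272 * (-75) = 19992000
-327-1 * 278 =-605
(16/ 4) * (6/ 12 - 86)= -342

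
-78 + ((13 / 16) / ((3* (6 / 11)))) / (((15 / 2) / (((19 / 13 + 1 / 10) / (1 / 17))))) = -1646839 / 21600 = -76.24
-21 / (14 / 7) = -21 / 2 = -10.50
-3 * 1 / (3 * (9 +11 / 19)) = -19 / 182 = -0.10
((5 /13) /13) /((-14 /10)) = -25 /1183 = -0.02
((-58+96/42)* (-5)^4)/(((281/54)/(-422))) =5554575000/1967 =2823881.55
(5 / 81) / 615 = 1 / 9963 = 0.00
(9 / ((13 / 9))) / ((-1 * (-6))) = 27 / 26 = 1.04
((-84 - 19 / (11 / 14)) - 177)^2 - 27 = 9837502 / 121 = 81301.67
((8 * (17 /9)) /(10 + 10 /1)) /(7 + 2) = 34 /405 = 0.08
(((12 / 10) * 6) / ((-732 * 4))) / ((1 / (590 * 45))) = -7965 / 122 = -65.29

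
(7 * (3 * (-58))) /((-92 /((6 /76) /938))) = 261 /234232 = 0.00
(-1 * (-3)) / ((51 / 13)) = 13 / 17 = 0.76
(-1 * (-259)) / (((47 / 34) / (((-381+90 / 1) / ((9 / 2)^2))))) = -3416728 / 1269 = -2692.46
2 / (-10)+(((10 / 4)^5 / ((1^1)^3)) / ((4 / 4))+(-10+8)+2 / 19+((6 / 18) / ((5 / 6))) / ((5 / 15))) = 58831 / 608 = 96.76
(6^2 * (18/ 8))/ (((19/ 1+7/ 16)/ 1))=1296/ 311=4.17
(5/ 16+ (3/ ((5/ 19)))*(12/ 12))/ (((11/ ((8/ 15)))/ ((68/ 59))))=31858/ 48675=0.65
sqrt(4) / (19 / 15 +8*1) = 30 / 139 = 0.22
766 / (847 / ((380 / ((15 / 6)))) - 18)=-116432 / 1889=-61.64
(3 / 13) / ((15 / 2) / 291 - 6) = -582 / 15067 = -0.04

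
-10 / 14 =-0.71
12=12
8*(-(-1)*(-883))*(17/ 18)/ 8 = -15011/ 18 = -833.94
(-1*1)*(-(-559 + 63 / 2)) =-1055 / 2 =-527.50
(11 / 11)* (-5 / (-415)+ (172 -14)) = 13115 / 83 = 158.01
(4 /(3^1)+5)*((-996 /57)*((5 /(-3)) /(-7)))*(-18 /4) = 830 /7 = 118.57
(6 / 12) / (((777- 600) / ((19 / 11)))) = 19 / 3894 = 0.00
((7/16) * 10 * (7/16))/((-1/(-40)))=1225/16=76.56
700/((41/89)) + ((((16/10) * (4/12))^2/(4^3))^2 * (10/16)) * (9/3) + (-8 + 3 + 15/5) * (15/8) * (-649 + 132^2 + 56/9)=-67980948709/1107000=-61410.07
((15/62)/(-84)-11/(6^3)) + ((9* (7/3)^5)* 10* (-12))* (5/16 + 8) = -14552006071/23436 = -620925.33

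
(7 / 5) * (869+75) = 6608 / 5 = 1321.60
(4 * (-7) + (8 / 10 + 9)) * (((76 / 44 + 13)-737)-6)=13254.56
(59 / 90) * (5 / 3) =59 / 54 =1.09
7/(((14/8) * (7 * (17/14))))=8/17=0.47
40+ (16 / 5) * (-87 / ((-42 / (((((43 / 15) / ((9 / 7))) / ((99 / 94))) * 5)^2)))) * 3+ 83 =27997239181 / 11908215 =2351.09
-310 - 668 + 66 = -912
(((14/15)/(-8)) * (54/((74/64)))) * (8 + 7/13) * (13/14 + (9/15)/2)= -18576/325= -57.16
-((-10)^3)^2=-1000000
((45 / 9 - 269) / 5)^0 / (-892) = -1 / 892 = -0.00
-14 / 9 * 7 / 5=-2.18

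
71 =71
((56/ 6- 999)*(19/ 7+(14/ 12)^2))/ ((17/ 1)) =-3049163/ 12852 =-237.25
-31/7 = -4.43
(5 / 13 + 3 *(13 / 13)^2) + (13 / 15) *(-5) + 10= 353 / 39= 9.05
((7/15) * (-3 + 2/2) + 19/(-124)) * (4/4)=-2021/1860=-1.09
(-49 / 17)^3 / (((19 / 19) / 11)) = -1294139 / 4913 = -263.41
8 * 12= 96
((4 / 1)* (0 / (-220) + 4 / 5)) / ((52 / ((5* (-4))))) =-16 / 13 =-1.23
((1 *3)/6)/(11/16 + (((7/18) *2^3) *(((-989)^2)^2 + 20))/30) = 360/71435144903183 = 0.00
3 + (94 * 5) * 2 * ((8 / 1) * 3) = 22563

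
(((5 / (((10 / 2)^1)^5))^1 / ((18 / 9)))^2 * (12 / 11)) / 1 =3 / 4296875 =0.00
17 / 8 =2.12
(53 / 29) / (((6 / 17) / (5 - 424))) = -377519 / 174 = -2169.65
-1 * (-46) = 46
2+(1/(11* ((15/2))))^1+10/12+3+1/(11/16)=73/10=7.30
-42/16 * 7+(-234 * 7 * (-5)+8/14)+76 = 461899/56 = 8248.20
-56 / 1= -56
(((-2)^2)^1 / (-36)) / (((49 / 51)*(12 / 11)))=-0.11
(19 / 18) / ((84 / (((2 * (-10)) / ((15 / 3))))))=-19 / 378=-0.05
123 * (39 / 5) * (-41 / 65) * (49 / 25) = -741321 / 625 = -1186.11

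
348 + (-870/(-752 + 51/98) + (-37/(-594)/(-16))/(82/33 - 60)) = 216242141633/619324992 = 349.16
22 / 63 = 0.35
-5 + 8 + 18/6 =6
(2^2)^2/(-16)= -1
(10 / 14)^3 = 125 / 343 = 0.36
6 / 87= 2 / 29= 0.07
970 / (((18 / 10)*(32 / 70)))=84875 / 72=1178.82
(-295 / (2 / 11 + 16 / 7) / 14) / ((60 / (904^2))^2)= -6772335186496 / 4275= -1584171973.45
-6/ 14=-3/ 7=-0.43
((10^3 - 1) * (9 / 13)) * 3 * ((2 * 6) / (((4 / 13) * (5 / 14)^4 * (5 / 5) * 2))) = 1554292152 / 625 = 2486867.44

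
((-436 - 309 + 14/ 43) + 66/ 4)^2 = 3921640129/ 7396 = 530237.98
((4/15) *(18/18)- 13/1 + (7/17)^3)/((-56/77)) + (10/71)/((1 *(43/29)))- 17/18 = 44717960101/2699890020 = 16.56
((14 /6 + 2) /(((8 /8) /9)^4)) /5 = 28431 /5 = 5686.20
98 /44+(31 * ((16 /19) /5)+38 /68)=142247 /17765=8.01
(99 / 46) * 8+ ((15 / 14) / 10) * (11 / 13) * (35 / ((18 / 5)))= 129877 / 7176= 18.10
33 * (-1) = -33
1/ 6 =0.17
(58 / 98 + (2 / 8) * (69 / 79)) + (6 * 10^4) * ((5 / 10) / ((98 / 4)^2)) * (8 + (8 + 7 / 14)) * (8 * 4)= 20022374705 / 758716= 26389.81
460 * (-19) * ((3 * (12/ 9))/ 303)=-34960/ 303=-115.38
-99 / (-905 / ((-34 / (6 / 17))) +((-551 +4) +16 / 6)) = 85833 / 463792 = 0.19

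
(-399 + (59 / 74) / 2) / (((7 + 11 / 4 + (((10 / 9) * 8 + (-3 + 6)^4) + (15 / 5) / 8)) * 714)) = -176979 / 31706003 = -0.01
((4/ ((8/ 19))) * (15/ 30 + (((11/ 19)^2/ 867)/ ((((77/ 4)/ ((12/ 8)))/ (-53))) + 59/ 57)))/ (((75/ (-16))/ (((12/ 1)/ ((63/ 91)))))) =-1397651632/ 25944975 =-53.87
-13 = -13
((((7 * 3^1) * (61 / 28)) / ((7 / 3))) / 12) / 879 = 61 / 32816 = 0.00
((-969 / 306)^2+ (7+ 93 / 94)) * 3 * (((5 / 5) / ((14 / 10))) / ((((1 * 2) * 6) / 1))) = 21775 / 6768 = 3.22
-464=-464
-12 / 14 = -6 / 7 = -0.86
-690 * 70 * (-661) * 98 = 3128777400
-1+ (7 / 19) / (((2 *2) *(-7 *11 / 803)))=-149 / 76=-1.96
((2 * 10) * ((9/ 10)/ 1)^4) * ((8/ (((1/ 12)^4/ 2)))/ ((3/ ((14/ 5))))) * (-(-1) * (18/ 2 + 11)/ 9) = 1128701952/ 125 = 9029615.62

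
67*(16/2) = 536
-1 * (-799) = 799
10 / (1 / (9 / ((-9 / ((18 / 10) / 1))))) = -18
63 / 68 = 0.93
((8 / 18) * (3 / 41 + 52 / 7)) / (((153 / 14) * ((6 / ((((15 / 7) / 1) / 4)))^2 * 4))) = 53825 / 88524576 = 0.00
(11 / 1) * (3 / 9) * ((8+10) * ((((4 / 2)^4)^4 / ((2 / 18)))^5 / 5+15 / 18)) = 4711466807679999717056849117459 / 5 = 942293361535999943411369800000.00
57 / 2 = 28.50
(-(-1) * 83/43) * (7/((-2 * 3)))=-581/258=-2.25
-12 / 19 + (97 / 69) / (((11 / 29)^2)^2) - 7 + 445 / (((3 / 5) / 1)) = 15392846003 / 19194351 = 801.95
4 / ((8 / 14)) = 7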